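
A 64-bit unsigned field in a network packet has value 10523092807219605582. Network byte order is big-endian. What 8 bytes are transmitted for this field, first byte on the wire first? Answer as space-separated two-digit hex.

92 09 89 27 88 CA F0 4E

10523092807219605582 in hexadecimal, padded to 64 bits, is 0x9209892788CAF04E.
Split into bytes (most-significant first): 92 09 89 27 88 CA F0 4E.
In big-endian order the high byte comes first in memory.
So the memory order matches the most-significant-first order: 92 09 89 27 88 CA F0 4E.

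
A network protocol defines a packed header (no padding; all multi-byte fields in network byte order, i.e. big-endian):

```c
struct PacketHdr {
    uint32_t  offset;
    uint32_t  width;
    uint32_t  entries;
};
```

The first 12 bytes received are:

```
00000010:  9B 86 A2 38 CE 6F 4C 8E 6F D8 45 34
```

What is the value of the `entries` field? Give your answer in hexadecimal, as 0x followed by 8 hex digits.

0x6FD84534

`entries` follows `offset` (4 B), `width` (4 B), so it starts at offset 4 + 4 = 8 and occupies 4 bytes.
Bytes at offsets 8..11: 6F D8 45 34.
In big-endian order the high byte comes first in memory.
The bytes are already most-significant first: 0x6FD84534.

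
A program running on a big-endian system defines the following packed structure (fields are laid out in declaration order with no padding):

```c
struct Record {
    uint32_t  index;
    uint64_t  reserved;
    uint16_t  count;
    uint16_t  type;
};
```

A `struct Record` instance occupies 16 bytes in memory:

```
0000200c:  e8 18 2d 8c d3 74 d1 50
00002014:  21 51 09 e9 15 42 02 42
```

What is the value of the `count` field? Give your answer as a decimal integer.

5442

`count` follows `index` (4 B), `reserved` (8 B), so it starts at offset 4 + 8 = 12 and occupies 2 bytes.
Bytes at offsets 12..13: 15 42.
Big-endian: lowest address holds the most-significant byte.
The bytes are already most-significant first: 0x1542.
0x1542 = 5442.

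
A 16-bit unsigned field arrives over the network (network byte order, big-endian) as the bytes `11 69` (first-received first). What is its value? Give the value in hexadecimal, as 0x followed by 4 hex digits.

0x1169

Big-endian: lowest address holds the most-significant byte.
The bytes are already most-significant first: 0x1169.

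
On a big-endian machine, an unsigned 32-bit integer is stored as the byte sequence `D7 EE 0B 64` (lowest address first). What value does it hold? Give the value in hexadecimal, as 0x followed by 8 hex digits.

0xD7EE0B64

In big-endian order the high byte comes first in memory.
The bytes are already most-significant first: 0xD7EE0B64.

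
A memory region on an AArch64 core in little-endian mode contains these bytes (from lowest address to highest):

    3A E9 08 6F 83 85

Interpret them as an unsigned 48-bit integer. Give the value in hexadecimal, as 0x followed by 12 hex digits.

0x85836F08E93A

Little-endian: lowest address holds the least-significant byte.
Reassemble most-significant byte first: 85 83 6F 08 E9 3A → 0x85836F08E93A.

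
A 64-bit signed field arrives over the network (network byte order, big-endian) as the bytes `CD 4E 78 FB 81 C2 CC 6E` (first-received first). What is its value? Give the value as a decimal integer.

-3652849226141741970

In big-endian order the high byte comes first in memory.
The bytes are already most-significant first: 0xCD4E78FB81C2CC6E.
Top bit is set, so as a signed 64-bit value this is 0xCD4E78FB81C2CC6E − 2^64 = -3652849226141741970.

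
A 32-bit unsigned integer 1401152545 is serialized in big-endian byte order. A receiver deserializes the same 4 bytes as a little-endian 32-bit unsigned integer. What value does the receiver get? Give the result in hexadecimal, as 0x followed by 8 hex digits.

1401152545 in 32-bit hexadecimal is 0x5383E421.
Stored big-endian, the bytes at ascending addresses are 53 83 E4 21.
Read back as little-endian, the first byte is least significant, giving 0x21E48353.

0x21E48353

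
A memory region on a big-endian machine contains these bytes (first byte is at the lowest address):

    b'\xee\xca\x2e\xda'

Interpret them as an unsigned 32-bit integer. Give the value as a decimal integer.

Big-endian: lowest address holds the most-significant byte.
The bytes are already most-significant first: 0xEECA2EDA.
0xEECA2EDA = 4006227674.

4006227674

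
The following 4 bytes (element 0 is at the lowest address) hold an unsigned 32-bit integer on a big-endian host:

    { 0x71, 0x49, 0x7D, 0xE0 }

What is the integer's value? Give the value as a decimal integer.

1900641760

Big-endian stores the most-significant byte at the lowest address.
The bytes are already most-significant first: 0x71497DE0.
0x71497DE0 = 1900641760.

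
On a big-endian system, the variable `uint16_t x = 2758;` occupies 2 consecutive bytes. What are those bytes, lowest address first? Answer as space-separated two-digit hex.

0A C6

2758 in hexadecimal, padded to 16 bits, is 0x0AC6.
Split into bytes (most-significant first): 0A C6.
Big-endian stores the most-significant byte at the lowest address.
So the memory order matches the most-significant-first order: 0A C6.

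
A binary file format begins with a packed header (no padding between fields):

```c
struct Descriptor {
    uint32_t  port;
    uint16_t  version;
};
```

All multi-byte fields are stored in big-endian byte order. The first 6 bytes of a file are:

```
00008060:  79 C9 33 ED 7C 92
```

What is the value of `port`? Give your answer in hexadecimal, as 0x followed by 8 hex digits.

`port` is the first field, at byte offset 0, occupying 4 bytes.
Bytes at offsets 0..3: 79 C9 33 ED.
In big-endian order the high byte comes first in memory.
The bytes are already most-significant first: 0x79C933ED.

0x79C933ED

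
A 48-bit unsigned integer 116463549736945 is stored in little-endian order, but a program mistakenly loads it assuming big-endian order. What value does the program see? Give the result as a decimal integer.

116463549736945 in 48-bit hexadecimal is 0x69EC4882E7F1.
Stored little-endian, the bytes at ascending addresses are F1 E7 82 48 EC 69.
Read back as big-endian, the last byte is least significant, giving 0xF1E78248EC69.
0xF1E78248EC69 = 265976625556585.

265976625556585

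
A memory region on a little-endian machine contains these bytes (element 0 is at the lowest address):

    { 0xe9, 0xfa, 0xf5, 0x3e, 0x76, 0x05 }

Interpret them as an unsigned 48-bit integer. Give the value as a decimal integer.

6005420587753

Little-endian: lowest address holds the least-significant byte.
Reassemble most-significant byte first: 05 76 3E F5 FA E9 → 0x05763EF5FAE9.
0x05763EF5FAE9 = 6005420587753.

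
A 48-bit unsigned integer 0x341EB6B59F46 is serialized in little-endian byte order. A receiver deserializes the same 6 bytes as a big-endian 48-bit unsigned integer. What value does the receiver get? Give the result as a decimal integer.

77651762355764

Stored little-endian, the bytes at ascending addresses are 46 9F B5 B6 1E 34.
Read back as big-endian, the last byte is least significant, giving 0x469FB5B61E34.
0x469FB5B61E34 = 77651762355764.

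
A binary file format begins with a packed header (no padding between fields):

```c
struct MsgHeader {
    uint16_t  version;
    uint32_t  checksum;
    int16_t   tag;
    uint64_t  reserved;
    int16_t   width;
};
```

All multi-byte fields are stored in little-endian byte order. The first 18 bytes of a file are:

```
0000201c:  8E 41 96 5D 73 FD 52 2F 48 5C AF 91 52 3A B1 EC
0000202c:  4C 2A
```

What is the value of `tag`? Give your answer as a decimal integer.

`tag` follows `version` (2 B), `checksum` (4 B), so it starts at offset 2 + 4 = 6 and occupies 2 bytes.
Bytes at offsets 6..7: 52 2F.
Little-endian: lowest address holds the least-significant byte.
Reassemble most-significant byte first: 2F 52 → 0x2F52.
0x2F52 = 12114.

12114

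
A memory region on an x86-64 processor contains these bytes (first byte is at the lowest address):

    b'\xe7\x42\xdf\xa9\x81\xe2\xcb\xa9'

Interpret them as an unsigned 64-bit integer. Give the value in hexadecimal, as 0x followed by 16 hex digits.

0xA9CBE281A9DF42E7

Little-endian: lowest address holds the least-significant byte.
Reassemble most-significant byte first: A9 CB E2 81 A9 DF 42 E7 → 0xA9CBE281A9DF42E7.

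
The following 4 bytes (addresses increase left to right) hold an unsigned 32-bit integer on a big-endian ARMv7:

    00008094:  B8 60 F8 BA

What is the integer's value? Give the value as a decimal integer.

Big-endian stores the most-significant byte at the lowest address.
The bytes are already most-significant first: 0xB860F8BA.
0xB860F8BA = 3093362874.

3093362874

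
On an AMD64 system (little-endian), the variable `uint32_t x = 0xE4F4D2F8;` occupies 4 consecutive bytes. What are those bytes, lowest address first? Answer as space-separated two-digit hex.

F8 D2 F4 E4

Split into bytes (most-significant first): E4 F4 D2 F8.
In little-endian order the low byte comes first in memory.
So at ascending addresses the bytes are F8 D2 F4 E4.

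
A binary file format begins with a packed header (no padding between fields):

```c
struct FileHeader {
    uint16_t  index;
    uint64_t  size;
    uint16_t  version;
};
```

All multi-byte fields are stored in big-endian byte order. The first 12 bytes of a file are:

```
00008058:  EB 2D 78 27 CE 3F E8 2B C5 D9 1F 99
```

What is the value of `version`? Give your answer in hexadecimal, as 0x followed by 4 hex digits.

0x1F99

`version` follows `index` (2 B), `size` (8 B), so it starts at offset 2 + 8 = 10 and occupies 2 bytes.
Bytes at offsets 10..11: 1F 99.
Big-endian: lowest address holds the most-significant byte.
The bytes are already most-significant first: 0x1F99.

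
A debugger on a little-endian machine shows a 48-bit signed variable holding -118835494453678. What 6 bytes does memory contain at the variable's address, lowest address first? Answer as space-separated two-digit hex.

Two's complement of -118835494453678 in 48 bits: 118835494453678 = 0x6C148B6F01AE; invert → 0x93EB7490FE51; add 1 → 0x93EB7490FE52.
Split into bytes (most-significant first): 93 EB 74 90 FE 52.
In little-endian order the low byte comes first in memory.
So at ascending addresses the bytes are 52 FE 90 74 EB 93.

52 FE 90 74 EB 93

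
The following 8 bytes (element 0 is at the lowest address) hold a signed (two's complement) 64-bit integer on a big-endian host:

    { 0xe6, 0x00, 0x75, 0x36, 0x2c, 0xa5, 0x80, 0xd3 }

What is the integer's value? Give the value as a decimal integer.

In big-endian order the high byte comes first in memory.
The bytes are already most-significant first: 0xE60075362CA580D3.
Top bit is set, so as a signed 64-bit value this is 0xE60075362CA580D3 − 2^64 = -1873368569448398637.

-1873368569448398637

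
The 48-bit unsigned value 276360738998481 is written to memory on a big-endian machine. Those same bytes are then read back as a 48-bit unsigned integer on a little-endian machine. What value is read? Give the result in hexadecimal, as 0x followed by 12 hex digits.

0xD188AD3F59FB

276360738998481 in 48-bit hexadecimal is 0xFB593FAD88D1.
Stored big-endian, the bytes at ascending addresses are FB 59 3F AD 88 D1.
Read back as little-endian, the first byte is least significant, giving 0xD188AD3F59FB.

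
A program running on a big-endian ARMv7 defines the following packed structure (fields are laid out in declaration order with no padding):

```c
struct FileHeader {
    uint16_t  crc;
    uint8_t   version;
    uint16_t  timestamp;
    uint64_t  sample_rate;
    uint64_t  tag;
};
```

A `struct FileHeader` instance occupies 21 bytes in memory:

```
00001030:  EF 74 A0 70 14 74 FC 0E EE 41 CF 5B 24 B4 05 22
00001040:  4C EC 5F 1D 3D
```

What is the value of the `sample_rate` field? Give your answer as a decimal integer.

`sample_rate` follows `crc` (2 B), `version` (1 B), `timestamp` (2 B), so it starts at offset 2 + 1 + 2 = 5 and occupies 8 bytes.
Bytes at offsets 5..12: 74 FC 0E EE 41 CF 5B 24.
Big-endian stores the most-significant byte at the lowest address.
The bytes are already most-significant first: 0x74FC0EEE41CF5B24.
0x74FC0EEE41CF5B24 = 8429629018999839524.

8429629018999839524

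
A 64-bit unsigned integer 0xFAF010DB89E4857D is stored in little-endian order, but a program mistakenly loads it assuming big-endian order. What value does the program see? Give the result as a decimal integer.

Stored little-endian, the bytes at ascending addresses are 7D 85 E4 89 DB 10 F0 FA.
Read back as big-endian, the last byte is least significant, giving 0x7D85E489DB10F0FA.
0x7D85E489DB10F0FA = 9044886707380482298.

9044886707380482298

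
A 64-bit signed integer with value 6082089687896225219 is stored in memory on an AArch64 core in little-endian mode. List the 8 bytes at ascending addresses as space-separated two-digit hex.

6082089687896225219 in hexadecimal, padded to 64 bits, is 0x5467EC58CB1EF5C3.
Split into bytes (most-significant first): 54 67 EC 58 CB 1E F5 C3.
Little-endian: lowest address holds the least-significant byte.
So at ascending addresses the bytes are C3 F5 1E CB 58 EC 67 54.

C3 F5 1E CB 58 EC 67 54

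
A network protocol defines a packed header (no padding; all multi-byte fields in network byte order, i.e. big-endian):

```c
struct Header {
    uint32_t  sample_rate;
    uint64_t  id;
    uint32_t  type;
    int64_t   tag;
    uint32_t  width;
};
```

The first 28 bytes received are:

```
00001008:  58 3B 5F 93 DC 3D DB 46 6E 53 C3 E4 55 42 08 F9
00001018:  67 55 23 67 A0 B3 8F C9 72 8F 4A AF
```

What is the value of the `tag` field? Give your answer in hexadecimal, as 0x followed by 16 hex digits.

0x67552367A0B38FC9

`tag` follows `sample_rate` (4 B), `id` (8 B), `type` (4 B), so it starts at offset 4 + 8 + 4 = 16 and occupies 8 bytes.
Bytes at offsets 16..23: 67 55 23 67 A0 B3 8F C9.
In big-endian order the high byte comes first in memory.
The bytes are already most-significant first: 0x67552367A0B38FC9.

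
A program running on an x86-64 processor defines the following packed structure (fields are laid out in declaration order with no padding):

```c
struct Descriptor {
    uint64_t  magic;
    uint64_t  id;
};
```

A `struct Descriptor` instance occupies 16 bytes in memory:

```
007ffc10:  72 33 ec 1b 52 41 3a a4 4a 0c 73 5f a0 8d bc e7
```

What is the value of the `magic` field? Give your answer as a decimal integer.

11833842791780987762

`magic` is the first field, at byte offset 0, occupying 8 bytes.
Bytes at offsets 0..7: 72 33 EC 1B 52 41 3A A4.
Little-endian: lowest address holds the least-significant byte.
Reassemble most-significant byte first: A4 3A 41 52 1B EC 33 72 → 0xA43A41521BEC3372.
0xA43A41521BEC3372 = 11833842791780987762.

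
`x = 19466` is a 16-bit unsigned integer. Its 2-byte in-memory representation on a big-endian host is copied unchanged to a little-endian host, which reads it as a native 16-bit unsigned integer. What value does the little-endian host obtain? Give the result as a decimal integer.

19466 in 16-bit hexadecimal is 0x4C0A.
Stored big-endian, the bytes at ascending addresses are 4C 0A.
Read back as little-endian, the first byte is least significant, giving 0x0A4C.
0x0A4C = 2636.

2636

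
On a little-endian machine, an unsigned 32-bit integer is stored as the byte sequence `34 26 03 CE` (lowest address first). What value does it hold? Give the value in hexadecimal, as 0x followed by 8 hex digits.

0xCE032634

Little-endian stores the least-significant byte at the lowest address.
Reassemble most-significant byte first: CE 03 26 34 → 0xCE032634.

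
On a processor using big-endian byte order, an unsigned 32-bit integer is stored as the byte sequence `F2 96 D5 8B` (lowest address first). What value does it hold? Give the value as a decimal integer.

Big-endian: lowest address holds the most-significant byte.
The bytes are already most-significant first: 0xF296D58B.
0xF296D58B = 4069971339.

4069971339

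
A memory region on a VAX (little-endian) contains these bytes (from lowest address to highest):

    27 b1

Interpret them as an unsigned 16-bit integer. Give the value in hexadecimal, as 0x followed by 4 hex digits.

0xB127

Little-endian stores the least-significant byte at the lowest address.
Reassemble most-significant byte first: B1 27 → 0xB127.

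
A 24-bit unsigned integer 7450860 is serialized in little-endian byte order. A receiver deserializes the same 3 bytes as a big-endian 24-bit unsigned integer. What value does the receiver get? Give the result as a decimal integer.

7450860 in 24-bit hexadecimal is 0x71B0EC.
Stored little-endian, the bytes at ascending addresses are EC B0 71.
Read back as big-endian, the last byte is least significant, giving 0xECB071.
0xECB071 = 15511665.

15511665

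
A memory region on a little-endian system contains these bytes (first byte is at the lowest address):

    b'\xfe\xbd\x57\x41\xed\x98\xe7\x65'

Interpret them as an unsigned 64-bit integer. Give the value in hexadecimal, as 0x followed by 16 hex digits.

0x65E798ED4157BDFE

In little-endian order the low byte comes first in memory.
Reassemble most-significant byte first: 65 E7 98 ED 41 57 BD FE → 0x65E798ED4157BDFE.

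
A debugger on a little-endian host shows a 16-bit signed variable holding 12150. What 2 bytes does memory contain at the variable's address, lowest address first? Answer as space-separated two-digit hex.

76 2F

12150 in hexadecimal, padded to 16 bits, is 0x2F76.
Split into bytes (most-significant first): 2F 76.
Little-endian stores the least-significant byte at the lowest address.
So at ascending addresses the bytes are 76 2F.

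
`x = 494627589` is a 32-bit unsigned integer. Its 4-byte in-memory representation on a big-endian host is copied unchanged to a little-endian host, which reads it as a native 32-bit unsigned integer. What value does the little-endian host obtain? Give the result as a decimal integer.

494627589 in 32-bit hexadecimal is 0x1D7B6B05.
Stored big-endian, the bytes at ascending addresses are 1D 7B 6B 05.
Read back as little-endian, the first byte is least significant, giving 0x056B7B1D.
0x056B7B1D = 90929949.

90929949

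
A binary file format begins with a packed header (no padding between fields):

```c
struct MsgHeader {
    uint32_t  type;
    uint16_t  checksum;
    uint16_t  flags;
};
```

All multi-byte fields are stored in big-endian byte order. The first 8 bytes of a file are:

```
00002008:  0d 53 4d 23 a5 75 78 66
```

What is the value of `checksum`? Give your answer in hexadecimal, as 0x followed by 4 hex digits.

0xA575

`checksum` follows `type` (4 bytes), so it starts at byte offset 4 and occupies 2 bytes.
Bytes at offsets 4..5: A5 75.
In big-endian order the high byte comes first in memory.
The bytes are already most-significant first: 0xA575.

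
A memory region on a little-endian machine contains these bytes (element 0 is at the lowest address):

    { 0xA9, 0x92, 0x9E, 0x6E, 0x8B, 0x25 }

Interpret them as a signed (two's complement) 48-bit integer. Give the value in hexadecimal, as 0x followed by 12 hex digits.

In little-endian order the low byte comes first in memory.
Reassemble most-significant byte first: 25 8B 6E 9E 92 A9 → 0x258B6E9E92A9.

0x258B6E9E92A9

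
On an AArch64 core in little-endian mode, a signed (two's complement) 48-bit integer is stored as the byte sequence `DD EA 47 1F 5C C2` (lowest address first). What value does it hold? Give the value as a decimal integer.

-67774059124003

Little-endian: lowest address holds the least-significant byte.
Reassemble most-significant byte first: C2 5C 1F 47 EA DD → 0xC25C1F47EADD.
Top bit is set, so as a signed 48-bit value this is 0xC25C1F47EADD − 2^48 = -67774059124003.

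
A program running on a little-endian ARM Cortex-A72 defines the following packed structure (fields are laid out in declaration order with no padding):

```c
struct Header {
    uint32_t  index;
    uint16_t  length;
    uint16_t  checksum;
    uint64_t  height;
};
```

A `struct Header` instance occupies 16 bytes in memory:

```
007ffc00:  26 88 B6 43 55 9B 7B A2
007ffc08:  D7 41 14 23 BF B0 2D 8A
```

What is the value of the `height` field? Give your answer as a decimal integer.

`height` follows `index` (4 B), `length` (2 B), `checksum` (2 B), so it starts at offset 4 + 2 + 2 = 8 and occupies 8 bytes.
Bytes at offsets 8..15: D7 41 14 23 BF B0 2D 8A.
In little-endian order the low byte comes first in memory.
Reassemble most-significant byte first: 8A 2D B0 BF 23 14 41 D7 → 0x8A2DB0BF231441D7.
0x8A2DB0BF231441D7 = 9956808686159806935.

9956808686159806935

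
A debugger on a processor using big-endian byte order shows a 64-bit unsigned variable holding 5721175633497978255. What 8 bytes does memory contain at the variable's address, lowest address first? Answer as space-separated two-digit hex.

4F 65 B2 ED 34 44 75 8F

5721175633497978255 in hexadecimal, padded to 64 bits, is 0x4F65B2ED3444758F.
Split into bytes (most-significant first): 4F 65 B2 ED 34 44 75 8F.
In big-endian order the high byte comes first in memory.
So the memory order matches the most-significant-first order: 4F 65 B2 ED 34 44 75 8F.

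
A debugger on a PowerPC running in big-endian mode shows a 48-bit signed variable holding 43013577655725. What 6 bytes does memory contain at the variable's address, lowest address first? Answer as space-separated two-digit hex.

43013577655725 in hexadecimal, padded to 48 bits, is 0x271EE10445AD.
Split into bytes (most-significant first): 27 1E E1 04 45 AD.
Big-endian stores the most-significant byte at the lowest address.
So the memory order matches the most-significant-first order: 27 1E E1 04 45 AD.

27 1E E1 04 45 AD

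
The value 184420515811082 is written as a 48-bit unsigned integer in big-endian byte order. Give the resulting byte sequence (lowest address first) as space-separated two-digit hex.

184420515811082 in hexadecimal, padded to 48 bits, is 0xA7BABF558F0A.
Split into bytes (most-significant first): A7 BA BF 55 8F 0A.
Big-endian: lowest address holds the most-significant byte.
So the memory order matches the most-significant-first order: A7 BA BF 55 8F 0A.

A7 BA BF 55 8F 0A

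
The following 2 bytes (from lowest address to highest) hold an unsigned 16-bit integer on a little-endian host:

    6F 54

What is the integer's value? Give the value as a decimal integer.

Little-endian: lowest address holds the least-significant byte.
Reassemble most-significant byte first: 54 6F → 0x546F.
0x546F = 21615.

21615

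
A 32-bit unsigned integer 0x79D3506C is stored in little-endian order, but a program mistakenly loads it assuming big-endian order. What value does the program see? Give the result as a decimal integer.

1817236345

Stored little-endian, the bytes at ascending addresses are 6C 50 D3 79.
Read back as big-endian, the last byte is least significant, giving 0x6C50D379.
0x6C50D379 = 1817236345.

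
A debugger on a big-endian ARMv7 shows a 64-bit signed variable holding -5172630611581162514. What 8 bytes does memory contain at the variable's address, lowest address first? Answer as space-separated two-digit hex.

B8 37 1F DD 52 64 AB EE

Two's complement of -5172630611581162514 in 64 bits: 5172630611581162514 = 0x47C8E022AD9B5412; invert → 0xB8371FDD5264ABED; add 1 → 0xB8371FDD5264ABEE.
Split into bytes (most-significant first): B8 37 1F DD 52 64 AB EE.
Big-endian: lowest address holds the most-significant byte.
So the memory order matches the most-significant-first order: B8 37 1F DD 52 64 AB EE.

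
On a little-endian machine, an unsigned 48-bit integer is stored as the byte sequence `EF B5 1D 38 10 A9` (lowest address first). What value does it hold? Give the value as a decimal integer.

185887126042095

In little-endian order the low byte comes first in memory.
Reassemble most-significant byte first: A9 10 38 1D B5 EF → 0xA910381DB5EF.
0xA910381DB5EF = 185887126042095.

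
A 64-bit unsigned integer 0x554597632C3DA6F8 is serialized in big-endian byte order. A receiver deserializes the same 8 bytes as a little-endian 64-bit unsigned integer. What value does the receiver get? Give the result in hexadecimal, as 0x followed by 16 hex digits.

Stored big-endian, the bytes at ascending addresses are 55 45 97 63 2C 3D A6 F8.
Read back as little-endian, the first byte is least significant, giving 0xF8A63D2C63974555.

0xF8A63D2C63974555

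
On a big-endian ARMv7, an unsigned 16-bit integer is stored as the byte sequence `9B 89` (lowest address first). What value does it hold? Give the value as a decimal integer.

39817

Big-endian: lowest address holds the most-significant byte.
The bytes are already most-significant first: 0x9B89.
0x9B89 = 39817.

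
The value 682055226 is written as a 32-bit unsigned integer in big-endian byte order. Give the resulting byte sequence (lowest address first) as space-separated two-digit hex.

28 A7 56 3A

682055226 in hexadecimal, padded to 32 bits, is 0x28A7563A.
Split into bytes (most-significant first): 28 A7 56 3A.
Big-endian stores the most-significant byte at the lowest address.
So the memory order matches the most-significant-first order: 28 A7 56 3A.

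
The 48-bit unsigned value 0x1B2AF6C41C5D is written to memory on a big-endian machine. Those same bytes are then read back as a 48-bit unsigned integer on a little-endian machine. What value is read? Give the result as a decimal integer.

102378144934427

Stored big-endian, the bytes at ascending addresses are 1B 2A F6 C4 1C 5D.
Read back as little-endian, the first byte is least significant, giving 0x5D1CC4F62A1B.
0x5D1CC4F62A1B = 102378144934427.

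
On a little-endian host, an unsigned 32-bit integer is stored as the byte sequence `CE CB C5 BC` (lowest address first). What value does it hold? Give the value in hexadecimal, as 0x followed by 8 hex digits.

In little-endian order the low byte comes first in memory.
Reassemble most-significant byte first: BC C5 CB CE → 0xBCC5CBCE.

0xBCC5CBCE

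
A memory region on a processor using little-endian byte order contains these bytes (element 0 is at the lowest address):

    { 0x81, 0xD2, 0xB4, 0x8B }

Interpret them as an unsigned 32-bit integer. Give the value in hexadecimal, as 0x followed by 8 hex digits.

Little-endian stores the least-significant byte at the lowest address.
Reassemble most-significant byte first: 8B B4 D2 81 → 0x8BB4D281.

0x8BB4D281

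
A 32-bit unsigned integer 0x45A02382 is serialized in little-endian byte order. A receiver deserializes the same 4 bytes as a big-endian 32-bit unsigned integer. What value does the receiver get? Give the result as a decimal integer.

2183372869

Stored little-endian, the bytes at ascending addresses are 82 23 A0 45.
Read back as big-endian, the last byte is least significant, giving 0x8223A045.
0x8223A045 = 2183372869.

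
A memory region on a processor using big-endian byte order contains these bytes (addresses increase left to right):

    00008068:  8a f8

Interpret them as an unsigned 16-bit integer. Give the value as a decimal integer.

35576

Big-endian stores the most-significant byte at the lowest address.
The bytes are already most-significant first: 0x8AF8.
0x8AF8 = 35576.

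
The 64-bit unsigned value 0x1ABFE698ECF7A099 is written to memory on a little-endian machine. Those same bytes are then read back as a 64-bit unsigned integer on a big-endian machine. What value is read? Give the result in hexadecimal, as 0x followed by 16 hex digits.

Stored little-endian, the bytes at ascending addresses are 99 A0 F7 EC 98 E6 BF 1A.
Read back as big-endian, the last byte is least significant, giving 0x99A0F7EC98E6BF1A.

0x99A0F7EC98E6BF1A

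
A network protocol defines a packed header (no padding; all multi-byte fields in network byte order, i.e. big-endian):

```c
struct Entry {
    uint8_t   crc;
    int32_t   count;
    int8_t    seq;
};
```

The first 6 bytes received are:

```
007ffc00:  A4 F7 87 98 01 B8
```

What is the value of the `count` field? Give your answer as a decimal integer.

-142108671

`count` follows `crc` (1 byte), so it starts at byte offset 1 and occupies 4 bytes.
Bytes at offsets 1..4: F7 87 98 01.
Big-endian stores the most-significant byte at the lowest address.
The bytes are already most-significant first: 0xF7879801.
Top bit is set, so as a signed 32-bit value this is 0xF7879801 − 2^32 = -142108671.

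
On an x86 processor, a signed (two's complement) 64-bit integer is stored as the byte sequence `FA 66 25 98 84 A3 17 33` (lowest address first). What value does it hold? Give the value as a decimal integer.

Little-endian: lowest address holds the least-significant byte.
Reassemble most-significant byte first: 33 17 A3 84 98 25 66 FA → 0x3317A384982566FA.
0x3317A384982566FA = 3681591010282268410.

3681591010282268410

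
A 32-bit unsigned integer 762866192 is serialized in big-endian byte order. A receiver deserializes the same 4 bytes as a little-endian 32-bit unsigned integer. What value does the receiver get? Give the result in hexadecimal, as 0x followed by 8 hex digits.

762866192 in 32-bit hexadecimal is 0x2D786A10.
Stored big-endian, the bytes at ascending addresses are 2D 78 6A 10.
Read back as little-endian, the first byte is least significant, giving 0x106A782D.

0x106A782D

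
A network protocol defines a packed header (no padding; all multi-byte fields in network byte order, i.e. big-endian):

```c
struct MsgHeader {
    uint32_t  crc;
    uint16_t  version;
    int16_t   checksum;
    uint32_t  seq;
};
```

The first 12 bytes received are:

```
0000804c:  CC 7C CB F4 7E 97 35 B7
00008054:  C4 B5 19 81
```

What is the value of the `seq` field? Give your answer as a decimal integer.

3300202881

`seq` follows `crc` (4 B), `version` (2 B), `checksum` (2 B), so it starts at offset 4 + 2 + 2 = 8 and occupies 4 bytes.
Bytes at offsets 8..11: C4 B5 19 81.
Big-endian: lowest address holds the most-significant byte.
The bytes are already most-significant first: 0xC4B51981.
0xC4B51981 = 3300202881.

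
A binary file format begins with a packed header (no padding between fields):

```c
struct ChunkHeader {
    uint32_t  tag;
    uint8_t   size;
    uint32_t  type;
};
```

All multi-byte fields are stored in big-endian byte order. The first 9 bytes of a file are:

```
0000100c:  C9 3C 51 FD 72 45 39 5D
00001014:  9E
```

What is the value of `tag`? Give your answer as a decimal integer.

`tag` is the first field, at byte offset 0, occupying 4 bytes.
Bytes at offsets 0..3: C9 3C 51 FD.
Big-endian stores the most-significant byte at the lowest address.
The bytes are already most-significant first: 0xC93C51FD.
0xC93C51FD = 3376173565.

3376173565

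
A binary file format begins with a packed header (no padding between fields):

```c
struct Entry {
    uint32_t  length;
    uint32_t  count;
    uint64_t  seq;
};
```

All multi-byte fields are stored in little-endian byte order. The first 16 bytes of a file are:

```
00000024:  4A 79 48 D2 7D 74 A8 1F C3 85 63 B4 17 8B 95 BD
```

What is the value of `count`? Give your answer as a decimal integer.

531133565

`count` follows `length` (4 bytes), so it starts at byte offset 4 and occupies 4 bytes.
Bytes at offsets 4..7: 7D 74 A8 1F.
Little-endian: lowest address holds the least-significant byte.
Reassemble most-significant byte first: 1F A8 74 7D → 0x1FA8747D.
0x1FA8747D = 531133565.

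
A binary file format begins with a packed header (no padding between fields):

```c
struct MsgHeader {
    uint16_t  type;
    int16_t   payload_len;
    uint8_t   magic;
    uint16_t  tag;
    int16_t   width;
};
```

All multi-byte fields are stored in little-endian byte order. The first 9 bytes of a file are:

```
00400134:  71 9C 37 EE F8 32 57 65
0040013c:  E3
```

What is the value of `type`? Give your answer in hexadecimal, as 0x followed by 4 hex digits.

`type` is the first field, at byte offset 0, occupying 2 bytes.
Bytes at offsets 0..1: 71 9C.
Little-endian: lowest address holds the least-significant byte.
Reassemble most-significant byte first: 9C 71 → 0x9C71.

0x9C71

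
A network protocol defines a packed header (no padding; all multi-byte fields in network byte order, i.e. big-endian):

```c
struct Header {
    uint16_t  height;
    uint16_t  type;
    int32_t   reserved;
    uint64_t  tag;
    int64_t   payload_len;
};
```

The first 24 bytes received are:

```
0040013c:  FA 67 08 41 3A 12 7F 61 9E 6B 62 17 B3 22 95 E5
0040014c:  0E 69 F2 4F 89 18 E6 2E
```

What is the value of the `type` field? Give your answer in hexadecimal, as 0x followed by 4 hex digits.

`type` follows `height` (2 bytes), so it starts at byte offset 2 and occupies 2 bytes.
Bytes at offsets 2..3: 08 41.
Big-endian stores the most-significant byte at the lowest address.
The bytes are already most-significant first: 0x0841.

0x0841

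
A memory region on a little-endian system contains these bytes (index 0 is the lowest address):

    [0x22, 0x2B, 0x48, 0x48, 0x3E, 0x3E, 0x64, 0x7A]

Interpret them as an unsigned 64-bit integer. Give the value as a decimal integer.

Little-endian stores the least-significant byte at the lowest address.
Reassemble most-significant byte first: 7A 64 3E 3E 48 48 2B 22 → 0x7A643E3E48482B22.
0x7A643E3E48482B22 = 8819242407519857442.

8819242407519857442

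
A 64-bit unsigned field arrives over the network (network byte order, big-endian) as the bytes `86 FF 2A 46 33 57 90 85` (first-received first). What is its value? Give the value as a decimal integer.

In big-endian order the high byte comes first in memory.
The bytes are already most-significant first: 0x86FF2A4633579085.
0x86FF2A4633579085 = 9727540201141014661.

9727540201141014661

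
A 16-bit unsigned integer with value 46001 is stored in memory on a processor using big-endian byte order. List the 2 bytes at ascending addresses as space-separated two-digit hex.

46001 in hexadecimal, padded to 16 bits, is 0xB3B1.
Split into bytes (most-significant first): B3 B1.
Big-endian stores the most-significant byte at the lowest address.
So the memory order matches the most-significant-first order: B3 B1.

B3 B1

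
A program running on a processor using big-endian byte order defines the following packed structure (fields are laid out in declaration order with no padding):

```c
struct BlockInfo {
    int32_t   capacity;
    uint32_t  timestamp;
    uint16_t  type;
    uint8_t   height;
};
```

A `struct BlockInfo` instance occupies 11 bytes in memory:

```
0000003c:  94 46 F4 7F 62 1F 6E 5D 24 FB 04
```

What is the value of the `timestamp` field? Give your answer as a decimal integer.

`timestamp` follows `capacity` (4 bytes), so it starts at byte offset 4 and occupies 4 bytes.
Bytes at offsets 4..7: 62 1F 6E 5D.
In big-endian order the high byte comes first in memory.
The bytes are already most-significant first: 0x621F6E5D.
0x621F6E5D = 1646227037.

1646227037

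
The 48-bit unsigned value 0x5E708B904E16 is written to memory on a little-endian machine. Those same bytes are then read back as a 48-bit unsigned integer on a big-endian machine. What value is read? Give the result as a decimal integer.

Stored little-endian, the bytes at ascending addresses are 16 4E 90 8B 70 5E.
Read back as big-endian, the last byte is least significant, giving 0x164E908B705E.
0x164E908B705E = 24526688317534.

24526688317534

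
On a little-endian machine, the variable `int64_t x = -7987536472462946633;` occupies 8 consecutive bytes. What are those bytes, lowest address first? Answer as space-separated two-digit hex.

B7 8E 5E E8 E5 91 26 91

Two's complement of -7987536472462946633 in 64 bits: 7987536472462946633 = 0x6ED96E1A17A17149; invert → 0x912691E5E85E8EB6; add 1 → 0x912691E5E85E8EB7.
Split into bytes (most-significant first): 91 26 91 E5 E8 5E 8E B7.
In little-endian order the low byte comes first in memory.
So at ascending addresses the bytes are B7 8E 5E E8 E5 91 26 91.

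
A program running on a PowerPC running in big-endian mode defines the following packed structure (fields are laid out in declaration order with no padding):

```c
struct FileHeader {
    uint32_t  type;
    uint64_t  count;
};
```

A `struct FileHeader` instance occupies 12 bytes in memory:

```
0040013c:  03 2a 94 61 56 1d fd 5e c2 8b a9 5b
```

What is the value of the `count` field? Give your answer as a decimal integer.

6205394445019097435

`count` follows `type` (4 bytes), so it starts at byte offset 4 and occupies 8 bytes.
Bytes at offsets 4..11: 56 1D FD 5E C2 8B A9 5B.
Big-endian stores the most-significant byte at the lowest address.
The bytes are already most-significant first: 0x561DFD5EC28BA95B.
0x561DFD5EC28BA95B = 6205394445019097435.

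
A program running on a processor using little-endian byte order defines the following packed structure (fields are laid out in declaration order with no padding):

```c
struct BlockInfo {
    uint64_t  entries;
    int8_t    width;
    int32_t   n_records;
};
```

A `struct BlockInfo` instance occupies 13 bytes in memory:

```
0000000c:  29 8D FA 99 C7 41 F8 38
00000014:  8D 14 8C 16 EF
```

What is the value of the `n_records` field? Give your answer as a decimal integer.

-283735020

`n_records` follows `entries` (8 B), `width` (1 B), so it starts at offset 8 + 1 = 9 and occupies 4 bytes.
Bytes at offsets 9..12: 14 8C 16 EF.
Little-endian: lowest address holds the least-significant byte.
Reassemble most-significant byte first: EF 16 8C 14 → 0xEF168C14.
Top bit is set, so as a signed 32-bit value this is 0xEF168C14 − 2^32 = -283735020.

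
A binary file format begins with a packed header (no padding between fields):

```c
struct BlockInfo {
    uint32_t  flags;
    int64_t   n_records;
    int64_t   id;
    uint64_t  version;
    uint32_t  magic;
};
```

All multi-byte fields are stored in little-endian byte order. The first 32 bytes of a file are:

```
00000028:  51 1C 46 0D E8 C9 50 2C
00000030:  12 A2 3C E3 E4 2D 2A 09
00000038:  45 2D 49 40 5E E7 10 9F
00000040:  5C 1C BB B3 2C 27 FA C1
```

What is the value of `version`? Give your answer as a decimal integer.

12950976337565247326

`version` follows `flags` (4 B), `n_records` (8 B), `id` (8 B), so it starts at offset 4 + 8 + 8 = 20 and occupies 8 bytes.
Bytes at offsets 20..27: 5E E7 10 9F 5C 1C BB B3.
Little-endian stores the least-significant byte at the lowest address.
Reassemble most-significant byte first: B3 BB 1C 5C 9F 10 E7 5E → 0xB3BB1C5C9F10E75E.
0xB3BB1C5C9F10E75E = 12950976337565247326.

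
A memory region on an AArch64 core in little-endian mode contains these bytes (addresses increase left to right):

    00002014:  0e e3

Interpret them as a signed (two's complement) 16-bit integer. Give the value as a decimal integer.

In little-endian order the low byte comes first in memory.
Reassemble most-significant byte first: E3 0E → 0xE30E.
Top bit is set, so as a signed 16-bit value this is 0xE30E − 2^16 = -7410.

-7410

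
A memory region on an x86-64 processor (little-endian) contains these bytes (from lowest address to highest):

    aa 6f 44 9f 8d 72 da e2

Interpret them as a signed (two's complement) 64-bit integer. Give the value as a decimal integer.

Little-endian stores the least-significant byte at the lowest address.
Reassemble most-significant byte first: E2 DA 72 8D 9F 44 6F AA → 0xE2DA728D9F446FAA.
Top bit is set, so as a signed 64-bit value this is 0xE2DA728D9F446FAA − 2^64 = -2100240323626897494.

-2100240323626897494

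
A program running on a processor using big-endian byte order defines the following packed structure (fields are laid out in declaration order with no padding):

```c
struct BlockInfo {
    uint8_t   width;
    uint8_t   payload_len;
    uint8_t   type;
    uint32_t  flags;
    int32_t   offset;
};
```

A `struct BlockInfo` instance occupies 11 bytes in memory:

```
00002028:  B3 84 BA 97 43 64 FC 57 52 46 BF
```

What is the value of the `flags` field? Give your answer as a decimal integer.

`flags` follows `width` (1 B), `payload_len` (1 B), `type` (1 B), so it starts at offset 1 + 1 + 1 = 3 and occupies 4 bytes.
Bytes at offsets 3..6: 97 43 64 FC.
In big-endian order the high byte comes first in memory.
The bytes are already most-significant first: 0x974364FC.
0x974364FC = 2537776380.

2537776380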